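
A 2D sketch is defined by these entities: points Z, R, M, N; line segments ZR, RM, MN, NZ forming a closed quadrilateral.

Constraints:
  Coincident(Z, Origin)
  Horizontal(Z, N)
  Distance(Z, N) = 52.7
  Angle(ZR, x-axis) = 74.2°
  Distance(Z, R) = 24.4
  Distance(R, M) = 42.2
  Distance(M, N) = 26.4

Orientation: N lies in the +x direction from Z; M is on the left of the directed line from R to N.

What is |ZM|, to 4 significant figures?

55.31

Z is at the origin; Z and N share the same y with |ZN| = 52.7 and N in +x, so N = (52.7, 0). ZR runs at 74.2° with |ZR| = 24.4, so R = (6.644, 23.48). M is determined by |RM| = 42.2 and |MN| = 26.4 together: it lies at the intersection of circle(R, 42.2) and circle(N, 26.4). With |RN| = 51.70, the foot of the radical line on RN is 36.33 from R and the perpendicular offset is √(42.2² − 36.33²) = 21.47. Taking the left-of-RN solution: M = (48.76, 26.10).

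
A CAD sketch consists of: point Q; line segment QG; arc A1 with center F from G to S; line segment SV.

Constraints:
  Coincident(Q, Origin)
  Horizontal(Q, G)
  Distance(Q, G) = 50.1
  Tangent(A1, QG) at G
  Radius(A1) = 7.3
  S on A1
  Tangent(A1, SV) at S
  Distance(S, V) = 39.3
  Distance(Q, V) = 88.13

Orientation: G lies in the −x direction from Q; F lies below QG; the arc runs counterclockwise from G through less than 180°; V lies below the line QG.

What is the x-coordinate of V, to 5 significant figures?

-82.720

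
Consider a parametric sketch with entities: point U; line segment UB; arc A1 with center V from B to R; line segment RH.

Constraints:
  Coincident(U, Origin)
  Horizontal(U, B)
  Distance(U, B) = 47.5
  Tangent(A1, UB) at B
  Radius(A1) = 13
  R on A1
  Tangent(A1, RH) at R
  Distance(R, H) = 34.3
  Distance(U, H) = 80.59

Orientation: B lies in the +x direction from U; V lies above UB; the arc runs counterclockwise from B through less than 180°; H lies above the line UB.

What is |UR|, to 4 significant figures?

61.02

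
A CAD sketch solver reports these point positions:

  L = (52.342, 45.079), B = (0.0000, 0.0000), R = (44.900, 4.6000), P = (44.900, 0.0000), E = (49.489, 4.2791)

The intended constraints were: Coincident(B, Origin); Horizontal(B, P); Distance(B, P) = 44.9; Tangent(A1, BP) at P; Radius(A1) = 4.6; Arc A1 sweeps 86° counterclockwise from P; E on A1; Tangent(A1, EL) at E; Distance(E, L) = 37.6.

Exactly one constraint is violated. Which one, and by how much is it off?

Distance(E, L) = 37.6 — off by 3.30.

B = (0.00, 0.00) ✓; B.y = 0.00, P.y = 0.00 ✓; |BP| = 44.90 ✓; ∠(RP, PB) = 90.00° ✓; |RP| = 4.600 ✓; bearing(R→E) − bearing(R→P) = 86.00° ✓; |RE| = 4.600 ✓; ∠(RE, EL) = 90.00° ✓; |EL| = 40.90 ✗.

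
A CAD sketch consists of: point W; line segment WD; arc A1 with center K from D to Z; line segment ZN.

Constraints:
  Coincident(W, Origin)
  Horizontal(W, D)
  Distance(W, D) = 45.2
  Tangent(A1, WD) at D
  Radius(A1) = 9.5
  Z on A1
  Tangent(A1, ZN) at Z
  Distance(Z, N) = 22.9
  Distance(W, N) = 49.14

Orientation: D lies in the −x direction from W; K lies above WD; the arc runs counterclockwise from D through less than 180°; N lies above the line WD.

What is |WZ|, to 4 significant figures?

37.05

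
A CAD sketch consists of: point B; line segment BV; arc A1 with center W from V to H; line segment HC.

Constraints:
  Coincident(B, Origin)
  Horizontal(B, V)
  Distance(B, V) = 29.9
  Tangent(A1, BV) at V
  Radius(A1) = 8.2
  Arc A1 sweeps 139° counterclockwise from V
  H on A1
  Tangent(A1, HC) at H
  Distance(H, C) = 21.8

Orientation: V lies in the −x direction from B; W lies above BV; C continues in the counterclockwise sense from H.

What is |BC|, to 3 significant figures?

50.0

B is at the origin; BV is horizontal with |BV| = 29.9 and V on the −x side, so V = (-29.9, 0.00). The tangent condition forces WV to be normal to BV, so W = V + (0, 8.2) = (-29.9, 8.20). On A1, V sits at bearing -90° from W; a 139° counterclockwise sweep puts H at bearing 49°, so H = W + 8.2·(cos 49°, sin 49°) = (-24.5, 14.4). A1 meets HC tangentially, so WH is at right angles to HC, so HC runs along (−sin 49°, cos 49°); with |HC| = 21.8, C = (-41.0, 28.7). Then |BC| = |C − B| = 50.0.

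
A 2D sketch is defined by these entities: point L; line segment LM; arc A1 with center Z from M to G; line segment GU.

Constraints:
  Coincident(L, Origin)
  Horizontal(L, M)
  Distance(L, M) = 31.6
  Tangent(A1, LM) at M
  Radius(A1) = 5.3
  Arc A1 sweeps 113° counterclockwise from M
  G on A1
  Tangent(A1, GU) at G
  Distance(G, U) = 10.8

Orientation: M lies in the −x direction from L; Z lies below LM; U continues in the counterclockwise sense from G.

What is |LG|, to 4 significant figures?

37.22

L is at the origin; LM is horizontal with |LM| = 31.6 and M on the −x side, so M = (-31.60, 0.000). Tangency of A1 to LM means the radius ZM is perpendicular to LM, so Z = M + (0, -5.3) = (-31.60, -5.300). On A1, M sits at bearing 90° from Z; a 113° counterclockwise sweep puts G at bearing 203°, so G = Z + 5.3·(cos 203°, sin 203°) = (-36.48, -7.371). Then |LG| = |G − L| = 37.22.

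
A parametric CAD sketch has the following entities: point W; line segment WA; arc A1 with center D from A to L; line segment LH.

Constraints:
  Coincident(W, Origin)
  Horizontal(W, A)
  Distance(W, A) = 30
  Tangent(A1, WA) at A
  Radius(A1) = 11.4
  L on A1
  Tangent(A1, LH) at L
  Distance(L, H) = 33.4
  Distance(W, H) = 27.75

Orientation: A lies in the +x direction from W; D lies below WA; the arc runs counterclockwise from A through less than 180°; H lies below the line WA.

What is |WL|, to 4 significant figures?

22.03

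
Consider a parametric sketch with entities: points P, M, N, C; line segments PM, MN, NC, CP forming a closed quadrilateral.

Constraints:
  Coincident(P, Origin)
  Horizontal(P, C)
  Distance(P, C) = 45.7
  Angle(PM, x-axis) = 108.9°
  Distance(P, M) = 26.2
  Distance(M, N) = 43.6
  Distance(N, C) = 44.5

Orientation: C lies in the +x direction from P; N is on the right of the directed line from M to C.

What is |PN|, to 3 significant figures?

17.4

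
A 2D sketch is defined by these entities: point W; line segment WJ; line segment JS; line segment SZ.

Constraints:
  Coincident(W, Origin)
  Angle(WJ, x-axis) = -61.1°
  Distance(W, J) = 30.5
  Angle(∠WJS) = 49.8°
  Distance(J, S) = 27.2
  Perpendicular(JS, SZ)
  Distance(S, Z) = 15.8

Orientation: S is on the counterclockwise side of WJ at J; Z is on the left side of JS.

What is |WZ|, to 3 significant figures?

10.6

∠WJS = 49.8°, so JS runs at -61.1° + (180° − 49.8°) = 69.1° from the x-axis; with |JS| = 27.2, S = J + 27.2·(cos 69.1°, sin 69.1°) = (24.4, -1.29). JS ⟂ SZ; with |SZ| = 15.8 on the left of JS, Z = S + 15.8·(-0.934, 0.357) = (9.68, 4.35). Then |WZ| = |Z − W| = 10.6.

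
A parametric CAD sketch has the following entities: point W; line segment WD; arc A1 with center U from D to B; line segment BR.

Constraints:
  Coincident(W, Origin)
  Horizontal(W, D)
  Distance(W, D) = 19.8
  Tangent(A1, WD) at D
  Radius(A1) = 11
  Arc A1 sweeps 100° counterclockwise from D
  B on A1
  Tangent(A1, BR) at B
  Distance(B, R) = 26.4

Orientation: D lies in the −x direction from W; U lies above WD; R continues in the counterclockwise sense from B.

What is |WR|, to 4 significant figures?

41.20

W is at the origin; W and D share the same y with |WD| = 19.8 and D on the −x side, so D = (-19.80, 0.000). The tangent condition forces UD to be normal to WD, so U = D + (0, 11) = (-19.80, 11.00). On A1, D sits at bearing -90° from U; a 100° counterclockwise sweep puts B at bearing 10°, so B = U + 11.0·(cos 10°, sin 10°) = (-8.967, 12.91). The tangent condition forces UB to be normal to BR, so BR runs along (−sin 10°, cos 10°); with |BR| = 26.4, R = (-13.55, 38.91). Then |WR| = |R − W| = 41.20.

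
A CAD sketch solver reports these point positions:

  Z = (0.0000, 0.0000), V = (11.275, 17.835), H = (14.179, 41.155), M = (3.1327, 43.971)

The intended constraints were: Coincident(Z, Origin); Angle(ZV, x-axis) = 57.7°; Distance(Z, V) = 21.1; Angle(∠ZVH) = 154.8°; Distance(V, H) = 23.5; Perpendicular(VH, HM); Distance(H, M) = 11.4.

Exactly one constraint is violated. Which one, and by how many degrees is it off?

Perpendicular(VH, HM) — off by 7.20°.

Z = (0.00, 0.00) ✓; ZV at 57.70° ✓; |ZV| = 21.10 ✓; ∠ZVH = 154.8° ✓; |VH| = 23.50 ✓; ∠(VH, HM) = 82.80° ✗; |HM| = 11.40 ✓.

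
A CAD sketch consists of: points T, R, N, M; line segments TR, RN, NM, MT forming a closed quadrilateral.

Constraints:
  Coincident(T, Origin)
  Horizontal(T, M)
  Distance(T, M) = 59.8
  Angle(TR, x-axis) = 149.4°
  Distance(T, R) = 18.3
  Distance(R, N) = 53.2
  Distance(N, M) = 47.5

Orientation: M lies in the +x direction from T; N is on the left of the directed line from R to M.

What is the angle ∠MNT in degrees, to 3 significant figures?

78.2°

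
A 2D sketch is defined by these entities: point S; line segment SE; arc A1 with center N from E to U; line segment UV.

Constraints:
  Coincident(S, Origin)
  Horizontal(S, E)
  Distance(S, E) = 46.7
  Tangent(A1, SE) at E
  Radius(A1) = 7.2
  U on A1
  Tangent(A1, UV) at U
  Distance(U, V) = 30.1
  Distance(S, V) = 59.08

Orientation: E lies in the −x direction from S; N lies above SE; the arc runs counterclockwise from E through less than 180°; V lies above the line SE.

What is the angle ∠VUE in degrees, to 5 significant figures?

129.71°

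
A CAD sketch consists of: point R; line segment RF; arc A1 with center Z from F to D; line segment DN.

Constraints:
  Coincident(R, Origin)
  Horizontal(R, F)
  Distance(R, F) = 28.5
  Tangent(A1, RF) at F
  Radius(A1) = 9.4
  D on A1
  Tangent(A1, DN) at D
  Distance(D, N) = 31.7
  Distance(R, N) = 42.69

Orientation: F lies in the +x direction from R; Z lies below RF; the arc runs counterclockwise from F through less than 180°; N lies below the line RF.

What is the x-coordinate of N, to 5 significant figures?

15.470

R is at the origin; RF is horizontal with |RF| = 28.5 and F on the +x side, so F = (28.500, 0.0000). Since A1 is tangent to RF there, ZF ⟂ RF, so Z = F + (0, -9.4) = (28.500, -9.4000). Since ZD ⟂ DN (tangency), |ZN| = √(9.4² + 31.7²) = 33.064 regardless of where D sits on A1. So N lies on both circle(R, 42.69) and circle(Z, 33.064); the below-RF intersection is N = (15.470, -39.789). D is the foot of the tangent from N: D = (19.164, -8.3045).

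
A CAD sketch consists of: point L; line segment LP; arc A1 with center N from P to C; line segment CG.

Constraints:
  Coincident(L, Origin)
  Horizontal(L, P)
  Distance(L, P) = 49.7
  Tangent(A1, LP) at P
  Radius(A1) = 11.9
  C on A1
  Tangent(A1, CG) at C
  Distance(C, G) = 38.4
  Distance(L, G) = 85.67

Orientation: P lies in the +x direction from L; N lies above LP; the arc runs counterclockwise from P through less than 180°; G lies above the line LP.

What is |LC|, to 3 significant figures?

61.5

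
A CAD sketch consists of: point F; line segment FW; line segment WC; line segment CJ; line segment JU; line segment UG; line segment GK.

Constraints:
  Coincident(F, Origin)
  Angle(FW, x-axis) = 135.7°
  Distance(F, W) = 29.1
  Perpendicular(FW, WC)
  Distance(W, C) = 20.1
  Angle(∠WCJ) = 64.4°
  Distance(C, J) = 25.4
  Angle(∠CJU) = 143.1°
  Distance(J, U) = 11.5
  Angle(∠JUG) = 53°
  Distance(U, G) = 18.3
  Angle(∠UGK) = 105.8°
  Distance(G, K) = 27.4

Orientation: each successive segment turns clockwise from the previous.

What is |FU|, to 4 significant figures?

1.392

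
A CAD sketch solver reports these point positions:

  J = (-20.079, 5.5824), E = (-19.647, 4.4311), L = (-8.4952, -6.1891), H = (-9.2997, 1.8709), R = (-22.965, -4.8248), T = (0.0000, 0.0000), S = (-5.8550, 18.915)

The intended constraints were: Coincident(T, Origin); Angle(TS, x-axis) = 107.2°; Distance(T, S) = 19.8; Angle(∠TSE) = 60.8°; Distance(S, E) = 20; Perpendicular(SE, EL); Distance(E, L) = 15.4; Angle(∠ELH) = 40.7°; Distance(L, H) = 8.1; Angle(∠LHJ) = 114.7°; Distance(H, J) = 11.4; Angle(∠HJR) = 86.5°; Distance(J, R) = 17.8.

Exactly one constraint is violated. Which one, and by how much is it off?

Distance(J, R) = 17.8 — off by 7.00.

T = (0.00, 0.00) ✓; TS at 107.2° ✓; |TS| = 19.80 ✓; ∠TSE = 60.80° ✓; |SE| = 20.00 ✓; ∠(SE, EL) = 90.00° ✓; |EL| = 15.40 ✓; ∠ELH = 40.70° ✓; |LH| = 8.100 ✓; ∠LHJ = 114.7° ✓; |HJ| = 11.40 ✓; ∠HJR = 86.50° ✓; |JR| = 10.80 ✗.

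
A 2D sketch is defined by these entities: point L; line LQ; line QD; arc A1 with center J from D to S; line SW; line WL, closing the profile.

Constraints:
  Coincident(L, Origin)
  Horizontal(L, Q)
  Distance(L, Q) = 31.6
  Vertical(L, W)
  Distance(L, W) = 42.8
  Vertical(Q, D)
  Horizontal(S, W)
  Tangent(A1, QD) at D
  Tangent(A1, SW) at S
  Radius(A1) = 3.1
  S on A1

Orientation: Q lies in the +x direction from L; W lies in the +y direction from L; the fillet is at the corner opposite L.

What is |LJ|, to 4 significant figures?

48.87

L is at the origin; L and Q share the same y with |LQ| = 31.6 and Q on the +x side, so Q = (31.60, 0.000). L and W share the same x with |LW| = 42.8 and W on the +y side, so W = (0.000, 42.80). The virtual corner opposite L is at (31.60, 42.80). The tangent condition forces JD to be normal to QD and A1 meets SW tangentially, so JS is at right angles to SW, with radius 3.1, so the center J sits 3.1 in from both sides at J = (28.50, 39.70). Then |LJ| = |J − L| = 48.87.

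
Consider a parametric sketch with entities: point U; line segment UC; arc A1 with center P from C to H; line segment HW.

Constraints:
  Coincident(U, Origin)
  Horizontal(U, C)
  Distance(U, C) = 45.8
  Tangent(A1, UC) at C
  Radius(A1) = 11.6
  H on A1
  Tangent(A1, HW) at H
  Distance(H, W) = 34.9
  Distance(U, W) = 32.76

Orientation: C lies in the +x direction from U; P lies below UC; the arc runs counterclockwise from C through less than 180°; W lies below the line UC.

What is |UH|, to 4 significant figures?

37.39

Checks: U.y = 0.00, C.y = 0.00 ✓; |PH| = 11.60 ✓; ∠(PH, HW) = 90.00° ✓; |HW| = 34.90 ✓; |UW| = 32.76 ✓.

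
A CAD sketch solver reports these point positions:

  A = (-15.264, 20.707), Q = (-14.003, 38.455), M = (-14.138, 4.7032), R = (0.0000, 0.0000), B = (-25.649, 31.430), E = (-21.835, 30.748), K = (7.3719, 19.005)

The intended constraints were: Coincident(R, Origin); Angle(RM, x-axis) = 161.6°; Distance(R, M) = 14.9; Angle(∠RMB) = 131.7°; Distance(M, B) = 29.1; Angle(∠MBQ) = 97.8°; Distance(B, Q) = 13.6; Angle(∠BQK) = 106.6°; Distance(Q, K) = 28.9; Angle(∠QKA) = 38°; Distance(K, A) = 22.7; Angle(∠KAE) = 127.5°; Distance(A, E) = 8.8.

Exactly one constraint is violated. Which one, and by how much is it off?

Distance(A, E) = 8.8 — off by 3.20.

R = (0.00, 0.00) ✓; RM at 161.6° ✓; |RM| = 14.90 ✓; ∠RMB = 131.7° ✓; |MB| = 29.10 ✓; ∠MBQ = 97.80° ✓; |BQ| = 13.60 ✓; ∠BQK = 106.6° ✓; |QK| = 28.90 ✓; ∠QKA = 38.00° ✓; |KA| = 22.70 ✓; ∠KAE = 127.5° ✓; |AE| = 12.00 ✗.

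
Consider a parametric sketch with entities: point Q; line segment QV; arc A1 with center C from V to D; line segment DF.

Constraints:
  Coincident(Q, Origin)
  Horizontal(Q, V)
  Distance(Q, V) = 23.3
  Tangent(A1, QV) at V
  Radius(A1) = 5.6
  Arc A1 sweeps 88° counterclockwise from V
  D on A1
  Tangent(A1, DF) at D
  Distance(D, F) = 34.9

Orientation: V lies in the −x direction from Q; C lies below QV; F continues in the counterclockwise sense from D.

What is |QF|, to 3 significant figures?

50.3

On A1, V sits at bearing 90° from C; an 88° counterclockwise sweep puts D at bearing 178°, so D = C + 5.6·(cos 178°, sin 178°) = (-28.9, -5.40). Tangency of A1 to DF means the radius CD is perpendicular to DF, so DF runs along (−sin 178°, cos 178°); with |DF| = 34.9, F = (-30.1, -40.3). Then |QF| = |F − Q| = 50.3.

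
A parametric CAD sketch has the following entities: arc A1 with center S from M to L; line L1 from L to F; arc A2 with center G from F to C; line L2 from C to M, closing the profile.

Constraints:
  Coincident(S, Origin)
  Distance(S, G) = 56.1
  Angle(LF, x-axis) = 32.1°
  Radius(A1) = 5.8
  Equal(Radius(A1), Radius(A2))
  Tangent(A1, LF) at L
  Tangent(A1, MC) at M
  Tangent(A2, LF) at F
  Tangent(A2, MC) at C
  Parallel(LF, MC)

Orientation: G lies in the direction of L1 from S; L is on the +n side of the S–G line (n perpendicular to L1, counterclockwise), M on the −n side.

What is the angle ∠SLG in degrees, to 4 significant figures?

84.10°

The slot axis is L1's direction at 32.1°, so u = (cos 32.1°, sin 32.1°) = (0.8471, 0.5314) and n = (−sin 32.1°, cos 32.1°) = (-0.5314, 0.8471). S is at the origin and G lies 56.1 along u from S, so G = 56.1·u = (47.52, 29.81). Tangency of A1 to both parallel lines with radius 5.8 puts L and M at S ± 5.8·n: L = (-3.082, 4.913), M = (3.082, -4.913). Then cos ∠SLG = LS·LG / (|LS||LG|), giving 84.10°.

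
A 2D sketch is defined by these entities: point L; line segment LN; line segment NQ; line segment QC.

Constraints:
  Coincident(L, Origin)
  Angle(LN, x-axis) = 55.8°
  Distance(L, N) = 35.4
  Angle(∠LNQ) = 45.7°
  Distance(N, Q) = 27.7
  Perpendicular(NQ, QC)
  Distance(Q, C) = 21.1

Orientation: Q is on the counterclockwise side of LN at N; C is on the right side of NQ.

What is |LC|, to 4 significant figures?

46.53

L is at the origin; LN runs at 55.8° with length 35.4, so N = 35.4·(cos 55.8°, sin 55.8°) = (19.90, 29.28). ∠LNQ = 45.7°, so NQ runs at 55.8° + (180° − 45.7°) = 190.1° from the x-axis; with |NQ| = 27.7, Q = N + 27.7·(cos 190.1°, sin 190.1°) = (-7.373, 24.42). NQ is perpendicular to QC; with |QC| = 21.1 on the right of NQ, C = Q + 21.1·(-0.1754, 0.9845) = (-11.07, 45.19). Then |LC| = |C − L| = 46.53.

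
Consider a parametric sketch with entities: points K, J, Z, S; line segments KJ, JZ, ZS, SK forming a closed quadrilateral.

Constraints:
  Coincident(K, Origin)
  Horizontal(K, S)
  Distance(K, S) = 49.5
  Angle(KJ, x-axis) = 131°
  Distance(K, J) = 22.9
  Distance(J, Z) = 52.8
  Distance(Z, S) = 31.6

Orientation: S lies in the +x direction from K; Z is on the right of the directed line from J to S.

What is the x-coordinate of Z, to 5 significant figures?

23.846

Checks: |JZ| = 52.80 ✓; |ZS| = 31.60 ✓.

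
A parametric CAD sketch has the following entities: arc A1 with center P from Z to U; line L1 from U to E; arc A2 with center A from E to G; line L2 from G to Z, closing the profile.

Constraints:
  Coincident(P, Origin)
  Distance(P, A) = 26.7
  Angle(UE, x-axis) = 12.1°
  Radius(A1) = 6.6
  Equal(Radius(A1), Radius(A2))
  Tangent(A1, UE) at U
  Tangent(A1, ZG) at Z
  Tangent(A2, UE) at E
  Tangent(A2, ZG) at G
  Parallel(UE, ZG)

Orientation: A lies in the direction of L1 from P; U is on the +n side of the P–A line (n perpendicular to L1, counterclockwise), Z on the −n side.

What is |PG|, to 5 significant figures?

27.504

The slot axis is L1's direction at 12.1°, so u = (cos 12.1°, sin 12.1°) = (0.97778, 0.20962) and n = (−sin 12.1°, cos 12.1°) = (-0.20962, 0.97778). P is at the origin and A lies 26.7 along u from P, so A = 26.7·u = (26.107, 5.5968). Tangency of A1 to both parallel lines with radius 6.6 puts U and Z at P ± 6.6·n: U = (-1.3835, 6.4534), Z = (1.3835, -6.4534). Equal radii place E and G the same way about A: E = A + 6.6·n = (24.723, 12.050), G = A − 6.6·n = (27.490, -0.85655). Then |PG| = |G − P| = 27.504.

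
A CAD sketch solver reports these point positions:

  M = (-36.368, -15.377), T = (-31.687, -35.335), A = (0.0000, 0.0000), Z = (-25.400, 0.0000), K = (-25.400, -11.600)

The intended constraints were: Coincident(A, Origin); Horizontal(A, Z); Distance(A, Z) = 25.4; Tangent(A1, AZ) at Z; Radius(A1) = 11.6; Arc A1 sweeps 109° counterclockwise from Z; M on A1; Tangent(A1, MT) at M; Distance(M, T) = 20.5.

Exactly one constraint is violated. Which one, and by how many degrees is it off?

Tangent(A1, MT) at M — off by 5.80°.

A = (0.00, 0.00) ✓; A.y = 0.00, Z.y = 0.00 ✓; |AZ| = 25.40 ✓; ∠(KZ, ZA) = 90.00° ✓; |KZ| = 11.60 ✓; bearing(K→M) − bearing(K→Z) = 109.0° ✓; |KM| = 11.60 ✓; ∠(KM, MT) = 95.80° ✗; |MT| = 20.50 ✓.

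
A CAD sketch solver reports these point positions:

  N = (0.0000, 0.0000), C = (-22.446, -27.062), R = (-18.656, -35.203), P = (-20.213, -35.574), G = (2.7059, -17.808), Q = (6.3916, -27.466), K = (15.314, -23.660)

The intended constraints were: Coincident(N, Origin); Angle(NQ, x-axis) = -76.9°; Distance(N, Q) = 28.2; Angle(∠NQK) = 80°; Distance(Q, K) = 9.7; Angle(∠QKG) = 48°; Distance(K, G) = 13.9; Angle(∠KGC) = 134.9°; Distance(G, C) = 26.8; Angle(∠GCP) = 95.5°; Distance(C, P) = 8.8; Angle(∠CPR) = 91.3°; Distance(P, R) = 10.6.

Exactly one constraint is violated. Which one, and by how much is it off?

Distance(P, R) = 10.6 — off by 9.00.

N = (0.00, 0.00) ✓; NQ at -76.90° ✓; |NQ| = 28.20 ✓; ∠NQK = 80.00° ✓; |QK| = 9.700 ✓; ∠QKG = 48.00° ✓; |KG| = 13.90 ✓; ∠KGC = 134.9° ✓; |GC| = 26.80 ✓; ∠GCP = 95.50° ✓; |CP| = 8.800 ✓; ∠CPR = 91.30° ✓; |PR| = 1.601 ✗.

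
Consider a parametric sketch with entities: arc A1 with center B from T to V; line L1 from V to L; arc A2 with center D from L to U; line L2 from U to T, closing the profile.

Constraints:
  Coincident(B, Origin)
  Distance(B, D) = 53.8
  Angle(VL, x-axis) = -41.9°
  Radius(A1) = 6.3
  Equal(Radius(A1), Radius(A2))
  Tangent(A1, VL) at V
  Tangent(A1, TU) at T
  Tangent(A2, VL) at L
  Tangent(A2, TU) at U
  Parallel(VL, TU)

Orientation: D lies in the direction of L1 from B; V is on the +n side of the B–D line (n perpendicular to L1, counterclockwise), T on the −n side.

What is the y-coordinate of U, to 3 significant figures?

-40.6

The slot axis is L1's direction at -41.9°, so u = (cos -41.9°, sin -41.9°) = (0.744, -0.668) and n = (−sin -41.9°, cos -41.9°) = (0.668, 0.744). B is at the origin and D lies 53.8 along u from B, so D = 53.8·u = (40.0, -35.9). Tangency of A1 to both parallel lines with radius 6.3 puts V and T at B ± 6.3·n: V = (4.21, 4.69), T = (-4.21, -4.69). Equal radii place L and U the same way about D: L = D + 6.3·n = (44.3, -31.2), U = D − 6.3·n = (35.8, -40.6). So U.y = -40.6.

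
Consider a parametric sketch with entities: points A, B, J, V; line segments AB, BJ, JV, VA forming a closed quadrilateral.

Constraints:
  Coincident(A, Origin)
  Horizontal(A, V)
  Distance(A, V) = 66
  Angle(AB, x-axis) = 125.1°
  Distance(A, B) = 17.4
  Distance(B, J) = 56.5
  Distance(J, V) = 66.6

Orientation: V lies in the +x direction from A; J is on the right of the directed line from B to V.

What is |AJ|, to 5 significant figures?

39.728

Checks: |BJ| = 56.50 ✓; |JV| = 66.60 ✓.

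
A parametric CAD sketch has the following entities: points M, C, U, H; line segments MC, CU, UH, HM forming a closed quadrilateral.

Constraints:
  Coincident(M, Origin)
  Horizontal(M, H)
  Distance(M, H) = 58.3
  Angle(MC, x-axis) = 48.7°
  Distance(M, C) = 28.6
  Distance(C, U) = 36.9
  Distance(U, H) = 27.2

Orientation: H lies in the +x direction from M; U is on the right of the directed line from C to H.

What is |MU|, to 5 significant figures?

36.097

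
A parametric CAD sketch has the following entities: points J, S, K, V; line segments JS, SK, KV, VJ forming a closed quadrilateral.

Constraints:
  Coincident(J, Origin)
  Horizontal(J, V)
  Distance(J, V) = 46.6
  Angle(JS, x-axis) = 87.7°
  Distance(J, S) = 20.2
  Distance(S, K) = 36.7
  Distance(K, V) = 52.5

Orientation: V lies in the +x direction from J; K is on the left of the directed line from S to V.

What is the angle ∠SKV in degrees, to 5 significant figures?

65.482°

J is at the origin; J and V share the same y with |JV| = 46.6 and V in +x, so V = (46.6, 0). JS runs at 87.7° with |JS| = 20.2, so S = (0.81066, 20.184). K is determined by |SK| = 36.7 and |KV| = 52.5 together: it lies at the intersection of circle(S, 36.7) and circle(V, 52.5). With |SV| = 50.040, the foot of the radical line on SV is 10.938 from S and the perpendicular offset is √(36.7² − 10.938²) = 35.032. Taking the left-of-SV solution: K = (24.950, 47.828).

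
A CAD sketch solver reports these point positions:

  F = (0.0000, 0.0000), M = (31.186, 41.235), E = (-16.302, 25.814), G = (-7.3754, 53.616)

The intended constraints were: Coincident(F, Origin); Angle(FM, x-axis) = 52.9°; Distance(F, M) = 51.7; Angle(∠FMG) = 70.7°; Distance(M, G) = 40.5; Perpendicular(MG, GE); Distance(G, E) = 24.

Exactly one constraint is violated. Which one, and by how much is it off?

Distance(G, E) = 24 — off by 5.20.

F = (0.00, 0.00) ✓; FM at 52.90° ✓; |FM| = 51.70 ✓; ∠FMG = 70.70° ✓; |MG| = 40.50 ✓; ∠(MG, GE) = 90.00° ✓; |GE| = 29.20 ✗.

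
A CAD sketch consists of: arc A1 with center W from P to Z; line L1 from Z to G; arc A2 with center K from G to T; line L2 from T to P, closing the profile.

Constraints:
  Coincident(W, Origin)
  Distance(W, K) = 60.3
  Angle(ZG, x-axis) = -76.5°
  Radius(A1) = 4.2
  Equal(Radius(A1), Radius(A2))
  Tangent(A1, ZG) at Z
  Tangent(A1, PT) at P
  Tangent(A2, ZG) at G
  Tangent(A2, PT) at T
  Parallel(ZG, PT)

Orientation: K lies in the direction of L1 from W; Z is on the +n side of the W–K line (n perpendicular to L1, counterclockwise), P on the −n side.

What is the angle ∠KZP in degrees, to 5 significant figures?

86.016°

W is at the origin and K lies 60.3 along u from W, so K = 60.3·u = (14.077, -58.634). Tangency of A1 to both parallel lines with radius 4.2 puts Z and P at W ± 4.2·n: Z = (4.0840, 0.98047), P = (-4.0840, -0.98047). Then cos ∠KZP = ZK·ZP / (|ZK||ZP|), giving 86.016°.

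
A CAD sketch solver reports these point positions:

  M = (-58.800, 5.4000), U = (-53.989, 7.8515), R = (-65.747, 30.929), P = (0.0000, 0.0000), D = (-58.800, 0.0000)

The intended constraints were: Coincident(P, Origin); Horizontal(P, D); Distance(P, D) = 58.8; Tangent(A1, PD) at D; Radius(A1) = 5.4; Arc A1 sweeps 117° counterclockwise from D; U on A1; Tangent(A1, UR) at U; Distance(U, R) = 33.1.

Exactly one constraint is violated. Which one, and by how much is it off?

Distance(U, R) = 33.1 — off by 7.20.

P = (0.00, 0.00) ✓; P.y = 0.00, D.y = 0.00 ✓; |PD| = 58.80 ✓; ∠(MD, DP) = 90.00° ✓; |MD| = 5.400 ✓; bearing(M→U) − bearing(M→D) = 117.0° ✓; |MU| = 5.400 ✓; ∠(MU, UR) = 90.00° ✓; |UR| = 25.90 ✗.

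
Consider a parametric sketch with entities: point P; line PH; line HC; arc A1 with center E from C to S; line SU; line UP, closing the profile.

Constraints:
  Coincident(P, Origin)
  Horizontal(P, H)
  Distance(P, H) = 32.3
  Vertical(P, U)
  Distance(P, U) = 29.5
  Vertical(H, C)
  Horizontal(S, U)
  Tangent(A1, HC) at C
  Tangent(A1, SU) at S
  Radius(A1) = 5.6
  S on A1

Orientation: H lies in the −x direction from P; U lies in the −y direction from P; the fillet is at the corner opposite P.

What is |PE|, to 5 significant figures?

35.834

P is at the origin; PH is horizontal with |PH| = 32.3 and H on the −x side, so H = (-32.300, 0.0000). PU is vertical with |PU| = 29.5 and U on the −y side, so U = (0.0000, -29.500). The virtual corner opposite P is at (-32.300, -29.500). Tangency of A1 to HC means the radius EC is perpendicular to HC and since A1 is tangent to SU there, ES ⟂ SU, with radius 5.6, so the center E sits 5.6 in from both sides at E = (-26.700, -23.900). Then |PE| = |E − P| = 35.834.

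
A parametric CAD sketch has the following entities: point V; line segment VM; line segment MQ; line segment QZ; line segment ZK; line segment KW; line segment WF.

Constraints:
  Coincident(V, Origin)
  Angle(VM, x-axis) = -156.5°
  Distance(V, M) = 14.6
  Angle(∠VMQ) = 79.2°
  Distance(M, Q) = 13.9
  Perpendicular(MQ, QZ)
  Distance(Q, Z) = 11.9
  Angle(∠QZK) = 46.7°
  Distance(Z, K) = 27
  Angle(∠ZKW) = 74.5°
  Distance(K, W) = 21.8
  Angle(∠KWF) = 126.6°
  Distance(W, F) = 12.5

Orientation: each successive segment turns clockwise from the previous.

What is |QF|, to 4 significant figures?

16.90

V is at the origin; VM runs at -156.5° with length 14.6, so M = (-13.39, -5.822). ∠VMQ = 79.2° gives MQ at 102.7° from the x-axis; with |MQ| = 13.9, Q = (-16.44, 7.738). MQ is perpendicular to QZ, so QZ runs at 12.70°; with |QZ| = 11.9, Z = (-4.836, 10.35). ∠QZK = 46.7° gives ZK at -120.6° from the x-axis; with |ZK| = 27.0, K = (-18.58, -12.89). ∠ZKW = 74.5° gives KW at 133.9° from the x-axis; with |KW| = 21.8, W = (-33.70, 2.822). ∠KWF = 126.6° gives WF at 80.50° from the x-axis; with |WF| = 12.5, F = (-31.63, 15.15). Then |QF| = |F − Q| = 16.90.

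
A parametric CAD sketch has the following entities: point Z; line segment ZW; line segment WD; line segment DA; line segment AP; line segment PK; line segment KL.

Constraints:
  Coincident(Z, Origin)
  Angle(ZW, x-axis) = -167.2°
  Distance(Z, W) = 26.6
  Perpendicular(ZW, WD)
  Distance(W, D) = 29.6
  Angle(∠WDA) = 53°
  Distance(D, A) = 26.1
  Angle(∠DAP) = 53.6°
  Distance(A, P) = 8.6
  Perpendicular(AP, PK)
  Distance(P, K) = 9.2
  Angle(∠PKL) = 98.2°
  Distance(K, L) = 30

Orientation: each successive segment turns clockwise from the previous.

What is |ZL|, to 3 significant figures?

34.5

Z is at the origin; ZW runs at -167.2° with length 26.6, so W = (-25.9, -5.89). The perpendicularity gives WD at right angles to ZW, so WD runs at 103°; with |WD| = 29.6, D = (-32.5, 23.0). ∠WDA = 53.0° gives DA at -24.2° from the x-axis; with |DA| = 26.1, A = (-8.69, 12.3). ∠DAP = 53.6° gives AP at -151° from the x-axis; with |AP| = 8.6, P = (-16.2, 8.05). AP ⟂ PK, so PK runs at 119°; with |PK| = 9.2, K = (-20.7, 16.1). ∠PKL = 98.2° gives KL at 37.6° from the x-axis; with |KL| = 30.0, L = (3.07, 34.4). Then |ZL| = |L − Z| = 34.5.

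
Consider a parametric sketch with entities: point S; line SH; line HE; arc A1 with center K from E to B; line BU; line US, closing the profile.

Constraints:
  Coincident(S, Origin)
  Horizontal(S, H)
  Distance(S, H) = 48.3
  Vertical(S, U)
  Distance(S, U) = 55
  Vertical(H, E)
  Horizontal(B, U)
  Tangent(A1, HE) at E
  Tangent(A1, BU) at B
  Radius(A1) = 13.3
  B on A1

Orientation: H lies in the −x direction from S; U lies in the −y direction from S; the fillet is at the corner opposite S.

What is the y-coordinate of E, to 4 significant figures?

-41.70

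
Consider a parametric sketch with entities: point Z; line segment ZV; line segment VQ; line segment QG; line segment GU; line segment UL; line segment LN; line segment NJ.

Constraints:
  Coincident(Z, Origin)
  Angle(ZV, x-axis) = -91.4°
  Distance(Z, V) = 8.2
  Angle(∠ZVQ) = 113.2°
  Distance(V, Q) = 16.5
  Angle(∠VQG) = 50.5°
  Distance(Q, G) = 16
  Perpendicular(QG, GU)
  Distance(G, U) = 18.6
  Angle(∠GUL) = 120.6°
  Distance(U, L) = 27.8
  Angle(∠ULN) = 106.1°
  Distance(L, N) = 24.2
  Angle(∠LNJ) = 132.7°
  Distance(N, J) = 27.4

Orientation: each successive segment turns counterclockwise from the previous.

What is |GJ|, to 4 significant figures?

42.76

Z is at the origin; ZV runs at -91.4° with length 8.2, so V = (-0.2003, -8.198). ∠ZVQ = 113.2° gives VQ at -24.60° from the x-axis; with |VQ| = 16.5, Q = (14.80, -15.07). ∠VQG = 50.5° gives QG at 104.9° from the x-axis; with |QG| = 16.0, G = (10.69, 0.3958). QG ⟂ GU, so GU runs at -165.1°; with |GU| = 18.6, U = (-7.287, -4.387). ∠GUL = 120.6° gives UL at -105.7° from the x-axis; with |UL| = 27.8, L = (-14.81, -31.15). ∠ULN = 106.1° gives LN at -31.80° from the x-axis; with |LN| = 24.2, N = (5.758, -43.90). ∠LNJ = 132.7° gives NJ at 15.50° from the x-axis; with |NJ| = 27.4, J = (32.16, -36.58). Then |GJ| = |J − G| = 42.76.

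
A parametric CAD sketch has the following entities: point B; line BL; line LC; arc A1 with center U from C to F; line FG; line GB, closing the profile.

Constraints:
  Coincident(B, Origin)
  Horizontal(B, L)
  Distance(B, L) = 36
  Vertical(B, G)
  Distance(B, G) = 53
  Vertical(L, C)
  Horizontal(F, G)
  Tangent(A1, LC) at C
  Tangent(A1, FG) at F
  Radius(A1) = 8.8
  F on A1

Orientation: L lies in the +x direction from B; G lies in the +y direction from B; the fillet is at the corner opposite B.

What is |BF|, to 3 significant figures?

59.6

B is at the origin; B and L share the same y with |BL| = 36.0 and L on the +x side, so L = (36.0, 0.00). BG is vertical with |BG| = 53.0 and G on the +y side, so G = (0.00, 53.0). The virtual corner opposite B is at (36.0, 53.0). A1 meets LC tangentially, so UC is at right angles to LC and the tangent condition forces UF to be normal to FG, with radius 8.8, so the center U sits 8.8 in from both sides at U = (27.2, 44.2). That places the tangent points at C = (36.0, 44.2) on LC and F = (27.2, 53.0) on FG. Then |BF| = |F − B| = 59.6.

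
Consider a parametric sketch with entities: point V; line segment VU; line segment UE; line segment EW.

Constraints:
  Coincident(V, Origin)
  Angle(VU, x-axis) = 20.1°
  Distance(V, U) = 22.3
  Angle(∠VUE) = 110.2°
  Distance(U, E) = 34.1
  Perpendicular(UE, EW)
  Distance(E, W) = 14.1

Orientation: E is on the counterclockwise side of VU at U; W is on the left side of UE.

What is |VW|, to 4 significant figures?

42.35

V is at the origin; VU runs at 20.1° with length 22.3, so U = 22.3·(cos 20.1°, sin 20.1°) = (20.94, 7.664). ∠VUE = 110.2°, so UE runs at 20.1° + (180° − 110.2°) = 89.90° from the x-axis; with |UE| = 34.1, E = U + 34.1·(cos 89.90°, sin 89.90°) = (21.00, 41.76). UE is perpendicular to EW; with |EW| = 14.1 on the left of UE, W = E + 14.1·(-1.000, 0.001745) = (6.901, 41.79). Then |VW| = |W − V| = 42.35.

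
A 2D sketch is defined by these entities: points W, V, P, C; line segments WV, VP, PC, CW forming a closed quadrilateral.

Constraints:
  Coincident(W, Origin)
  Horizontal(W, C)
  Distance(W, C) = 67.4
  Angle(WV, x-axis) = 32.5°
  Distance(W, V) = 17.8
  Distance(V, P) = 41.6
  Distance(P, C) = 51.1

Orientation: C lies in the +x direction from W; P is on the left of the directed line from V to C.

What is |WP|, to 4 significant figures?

58.57

Checks: |VP| = 41.60 ✓; |PC| = 51.10 ✓.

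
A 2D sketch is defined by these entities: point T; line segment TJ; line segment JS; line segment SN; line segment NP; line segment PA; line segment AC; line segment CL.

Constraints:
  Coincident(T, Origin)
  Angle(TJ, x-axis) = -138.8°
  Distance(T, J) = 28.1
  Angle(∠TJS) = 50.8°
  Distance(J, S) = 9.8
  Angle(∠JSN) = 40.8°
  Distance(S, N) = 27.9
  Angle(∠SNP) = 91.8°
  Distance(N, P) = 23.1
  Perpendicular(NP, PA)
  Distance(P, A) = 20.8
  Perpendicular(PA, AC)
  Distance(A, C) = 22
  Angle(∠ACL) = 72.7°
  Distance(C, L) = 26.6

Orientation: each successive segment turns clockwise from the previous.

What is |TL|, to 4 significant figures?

39.20

T is at the origin; TJ runs at -138.8° with length 28.1, so J = (-21.14, -18.51). ∠TJS = 50.8° gives JS at 92.00° from the x-axis; with |JS| = 9.8, S = (-21.48, -8.715). ∠JSN = 40.8° gives SN at -47.20° from the x-axis; with |SN| = 27.9, N = (-2.528, -29.19). ∠SNP = 91.8° gives NP at -135.4° from the x-axis; with |NP| = 23.1, P = (-18.98, -45.41). NP ⟂ PA, so PA runs at 134.6°; with |PA| = 20.8, A = (-33.58, -30.60). PA ⟂ AC, so AC runs at 44.60°; with |AC| = 22.0, C = (-17.92, -15.15). ∠ACL = 72.7° gives CL at -62.70° from the x-axis; with |CL| = 26.6, L = (-5.716, -38.79). Then |TL| = |L − T| = 39.20.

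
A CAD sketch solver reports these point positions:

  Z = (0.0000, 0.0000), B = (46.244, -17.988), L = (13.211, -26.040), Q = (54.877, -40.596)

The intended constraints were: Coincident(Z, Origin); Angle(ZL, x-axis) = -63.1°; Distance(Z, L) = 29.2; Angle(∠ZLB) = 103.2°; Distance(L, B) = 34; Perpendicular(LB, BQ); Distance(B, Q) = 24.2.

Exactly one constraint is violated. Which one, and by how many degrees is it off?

Perpendicular(LB, BQ) — off by 7.20°.

Z = (0.00, 0.00) ✓; ZL at -63.10° ✓; |ZL| = 29.20 ✓; ∠ZLB = 103.2° ✓; |LB| = 34.00 ✓; ∠(LB, BQ) = 82.80° ✗; |BQ| = 24.20 ✓.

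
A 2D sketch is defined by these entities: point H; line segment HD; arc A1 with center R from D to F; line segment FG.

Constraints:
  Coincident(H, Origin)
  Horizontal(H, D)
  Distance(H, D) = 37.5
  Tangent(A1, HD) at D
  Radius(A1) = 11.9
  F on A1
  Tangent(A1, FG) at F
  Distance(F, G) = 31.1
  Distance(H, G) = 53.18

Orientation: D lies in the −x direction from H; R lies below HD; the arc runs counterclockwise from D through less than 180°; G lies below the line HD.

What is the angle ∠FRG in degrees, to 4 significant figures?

69.06°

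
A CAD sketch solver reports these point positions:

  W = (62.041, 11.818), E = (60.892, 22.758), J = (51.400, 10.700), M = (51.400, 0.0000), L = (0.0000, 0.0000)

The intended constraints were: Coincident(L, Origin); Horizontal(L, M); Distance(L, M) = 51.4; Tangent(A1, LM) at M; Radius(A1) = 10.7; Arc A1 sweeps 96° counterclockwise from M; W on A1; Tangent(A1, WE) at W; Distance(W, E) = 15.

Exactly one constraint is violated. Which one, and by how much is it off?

Distance(W, E) = 15 — off by 4.00.

L = (0.00, 0.00) ✓; L.y = 0.00, M.y = 0.00 ✓; |LM| = 51.40 ✓; ∠(JM, ML) = 90.00° ✓; |JM| = 10.70 ✓; bearing(J→W) − bearing(J→M) = 96.00° ✓; |JW| = 10.70 ✓; ∠(JW, WE) = 90.00° ✓; |WE| = 11.00 ✗.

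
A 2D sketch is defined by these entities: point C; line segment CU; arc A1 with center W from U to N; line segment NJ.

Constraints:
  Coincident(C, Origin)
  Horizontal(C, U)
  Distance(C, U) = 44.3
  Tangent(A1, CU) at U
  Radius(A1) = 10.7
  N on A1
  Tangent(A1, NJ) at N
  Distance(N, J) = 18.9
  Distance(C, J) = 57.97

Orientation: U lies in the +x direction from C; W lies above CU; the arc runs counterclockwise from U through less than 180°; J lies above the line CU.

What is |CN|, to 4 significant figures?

56.24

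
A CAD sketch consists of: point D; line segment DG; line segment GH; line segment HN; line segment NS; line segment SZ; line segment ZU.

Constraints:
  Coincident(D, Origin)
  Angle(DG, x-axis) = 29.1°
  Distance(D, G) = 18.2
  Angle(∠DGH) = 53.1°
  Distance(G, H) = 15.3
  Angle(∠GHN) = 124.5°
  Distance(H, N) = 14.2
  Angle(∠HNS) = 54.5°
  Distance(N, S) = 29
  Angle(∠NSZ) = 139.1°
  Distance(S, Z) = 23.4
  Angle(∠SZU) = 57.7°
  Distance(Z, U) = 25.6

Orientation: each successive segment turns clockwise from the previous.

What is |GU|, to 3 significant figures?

11.5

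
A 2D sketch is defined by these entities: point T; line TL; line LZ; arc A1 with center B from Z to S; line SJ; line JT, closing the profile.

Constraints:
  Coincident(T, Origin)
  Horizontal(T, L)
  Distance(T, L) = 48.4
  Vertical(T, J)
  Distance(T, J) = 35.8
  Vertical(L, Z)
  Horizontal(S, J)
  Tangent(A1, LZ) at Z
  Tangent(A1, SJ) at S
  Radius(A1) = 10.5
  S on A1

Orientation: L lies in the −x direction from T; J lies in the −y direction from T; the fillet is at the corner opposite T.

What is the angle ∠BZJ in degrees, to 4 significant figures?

12.24°

T is at the origin; T and L share the same y with |TL| = 48.4 and L on the −x side, so L = (-48.40, 0.000). T and J share the same x with |TJ| = 35.8 and J on the −y side, so J = (0.000, -35.80). The virtual corner opposite T is at (-48.40, -35.80). The tangent condition forces BZ to be normal to LZ and tangency of A1 to SJ means the radius BS is perpendicular to SJ, with radius 10.5, so the center B sits 10.5 in from both sides at B = (-37.90, -25.30). That places the tangent points at Z = (-48.40, -25.30) on LZ and S = (-37.90, -35.80) on SJ. Then cos ∠BZJ = ZB·ZJ / (|ZB||ZJ|), giving 12.24°.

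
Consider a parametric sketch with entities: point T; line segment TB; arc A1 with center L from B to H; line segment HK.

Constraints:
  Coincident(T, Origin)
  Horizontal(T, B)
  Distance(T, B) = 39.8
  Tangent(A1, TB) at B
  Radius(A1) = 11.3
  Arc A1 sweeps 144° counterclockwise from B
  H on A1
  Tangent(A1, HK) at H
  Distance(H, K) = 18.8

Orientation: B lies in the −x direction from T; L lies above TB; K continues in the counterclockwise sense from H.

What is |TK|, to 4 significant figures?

57.72

T is at the origin; TB is horizontal with |TB| = 39.8 and B on the −x side, so B = (-39.80, 0.000). The tangent condition forces LB to be normal to TB, so L = B + (0, 11.3) = (-39.80, 11.30). On A1, B sits at bearing -90° from L; a 144° counterclockwise sweep puts H at bearing 54°, so H = L + 11.3·(cos 54°, sin 54°) = (-33.16, 20.44). Tangency of A1 to HK means the radius LH is perpendicular to HK, so HK runs along (−sin 54°, cos 54°); with |HK| = 18.8, K = (-48.37, 31.49). Then |TK| = |K − T| = 57.72.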